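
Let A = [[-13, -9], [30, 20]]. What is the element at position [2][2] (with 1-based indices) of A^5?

Characteristic polynomial: t^2 - 7t + 10 = (t - 5)(t - 2), so the eigenvalues are 2, 5.
t=2: eigenvector (3, -5).
t=5: eigenvector (1, -2).
P = [[3, 1], [-5, -2]], D = diag(2, 5), P⁻¹ = [[2, 1], [-5, -3]].
A⁵ = P·diag(32, 3125)·P⁻¹ = [[-15433, -9279], [30930, 18590]].
The requested entry is 18590.

18590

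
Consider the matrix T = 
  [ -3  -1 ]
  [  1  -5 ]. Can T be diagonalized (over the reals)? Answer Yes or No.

No

Characteristic polynomial: p(λ) = λ^2 + 8λ + 16 = (λ + 4)^2.
λ = -4 has algebraic multiplicity 2; rank(T + 4I) = 1, so geometric multiplicity = 1.
Geometric multiplicity < algebraic multiplicity, so T is not diagonalizable.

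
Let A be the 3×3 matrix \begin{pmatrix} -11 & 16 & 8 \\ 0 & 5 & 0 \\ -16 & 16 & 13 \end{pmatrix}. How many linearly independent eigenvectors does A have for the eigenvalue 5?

2

A − 5I = [[-16, 16, 8], [0, 0, 0], [-16, 16, 8]].
This matrix has rank 1, so its null space has dimension 3 − 1 = 2.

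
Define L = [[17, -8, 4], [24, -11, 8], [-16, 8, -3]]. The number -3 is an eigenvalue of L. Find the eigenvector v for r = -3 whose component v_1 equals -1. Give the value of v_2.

L + 3I = [[20, -8, 4], [24, -8, 8], [-16, 8, 0]].
Solving (L + 3I)v = 0 gives the eigenspace spanned by (-1, -2, 1).
With v_1 = -1, v = (-1, -2, 1), so v_2 = -2.

-2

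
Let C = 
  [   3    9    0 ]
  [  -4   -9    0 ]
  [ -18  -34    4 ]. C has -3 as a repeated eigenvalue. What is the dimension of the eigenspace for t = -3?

1

C + 3I = [[6, 9, 0], [-4, -6, 0], [-18, -34, 7]].
This matrix has rank 2, so its null space has dimension 3 − 2 = 1.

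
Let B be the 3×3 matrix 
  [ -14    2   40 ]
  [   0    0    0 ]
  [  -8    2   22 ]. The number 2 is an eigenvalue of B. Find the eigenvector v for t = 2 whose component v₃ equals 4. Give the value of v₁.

10

B − 2I = [[-16, 2, 40], [0, -2, 0], [-8, 2, 20]].
Solving (B − 2I)v = 0 gives the eigenspace spanned by (10, 0, 4).
With v₃ = 4, v = (10, 0, 4), so v₁ = 10.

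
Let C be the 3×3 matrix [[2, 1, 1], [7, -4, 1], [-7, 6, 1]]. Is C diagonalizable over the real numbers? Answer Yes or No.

Characteristic polynomial: p(μ) = μ^3 + μ^2 - 16μ + 20 = (μ - 2)^2(μ + 5).
μ = 2 has algebraic multiplicity 2; rank(C − 2I) = 2, so geometric multiplicity = 1.
Geometric multiplicity < algebraic multiplicity, so C is not diagonalizable.

No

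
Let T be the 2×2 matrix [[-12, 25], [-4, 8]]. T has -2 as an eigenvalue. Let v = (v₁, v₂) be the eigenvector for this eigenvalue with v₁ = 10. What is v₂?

4

T + 2I = [[-10, 25], [-4, 10]].
Solving (T + 2I)v = 0 gives the eigenspace spanned by (10, 4).
With v₁ = 10, v = (10, 4), so v₂ = 4.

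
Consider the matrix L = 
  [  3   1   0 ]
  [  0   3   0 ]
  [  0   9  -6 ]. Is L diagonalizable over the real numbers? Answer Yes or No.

No

Characteristic polynomial: p(μ) = μ^3 - 27μ + 54 = (μ - 3)^2(μ + 6).
μ = 3 has algebraic multiplicity 2; rank(L − 3I) = 2, so geometric multiplicity = 1.
Geometric multiplicity < algebraic multiplicity, so L is not diagonalizable.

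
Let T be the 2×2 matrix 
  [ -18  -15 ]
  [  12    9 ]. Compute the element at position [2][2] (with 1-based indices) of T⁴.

Characteristic polynomial: λ^2 + 9λ + 18 = (λ + 3)(λ + 6), so the eigenvalues are -6, -3.
λ=-3: eigenvector (-1, 1).
λ=-6: eigenvector (5, -4).
P = [[-1, 5], [1, -4]], D = diag(-3, -6), P⁻¹ = [[4, 5], [1, 1]].
T⁴ = P·diag(81, 1296)·P⁻¹ = [[6156, 6075], [-4860, -4779]].
The requested entry is -4779.

-4779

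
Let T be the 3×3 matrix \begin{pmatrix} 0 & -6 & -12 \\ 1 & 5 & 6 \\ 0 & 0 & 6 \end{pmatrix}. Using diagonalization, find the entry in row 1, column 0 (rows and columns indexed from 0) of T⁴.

Characteristic polynomial: λ^3 - 11λ^2 + 36λ - 36 = (λ - 6)(λ - 3)(λ - 2), so the eigenvalues are 2, 3, 6.
λ=2: eigenvector (3, -1, 0).
λ=3: eigenvector (-2, 1, 0).
λ=6: eigenvector (-4, 2, 1).
P = [[3, -2, -4], [-1, 1, 2], [0, 0, 1]], D = diag(2, 3, 6), P⁻¹ = [[1, 2, 0], [1, 3, -2], [0, 0, 1]].
T⁴ = P·diag(16, 81, 1296)·P⁻¹ = [[-114, -390, -4860], [65, 211, 2430], [0, 0, 1296]].
The requested entry is 65.

65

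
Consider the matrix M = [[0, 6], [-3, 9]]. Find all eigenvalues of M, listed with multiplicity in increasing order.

3, 6

Characteristic polynomial: p(μ) = μ^2 - 9μ + 18 = (μ - 6)(μ - 3).
Roots (with multiplicity): 3, 6.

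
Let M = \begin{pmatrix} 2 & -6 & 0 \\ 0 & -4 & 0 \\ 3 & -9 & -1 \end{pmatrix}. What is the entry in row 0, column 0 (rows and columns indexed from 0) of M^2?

4

Characteristic polynomial: λ^3 + 3λ^2 - 6λ - 8 = (λ - 2)(λ + 1)(λ + 4), so the eigenvalues are -4, -1, 2.
λ=2: eigenvector (1, 0, 1).
λ=-4: eigenvector (1, 1, 2).
λ=-1: eigenvector (0, 0, 1).
P = [[1, 1, 0], [0, 1, 0], [1, 2, 1]], D = diag(2, -4, -1), P⁻¹ = [[1, -1, 0], [0, 1, 0], [-1, -1, 1]].
M² = P·diag(4, 16, 1)·P⁻¹ = [[4, 12, 0], [0, 16, 0], [3, 27, 1]].
The requested entry is 4.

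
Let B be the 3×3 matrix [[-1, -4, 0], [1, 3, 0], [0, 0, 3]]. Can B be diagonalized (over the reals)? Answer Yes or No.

Characteristic polynomial: p(t) = t^3 - 5t^2 + 7t - 3 = (t - 3)(t - 1)^2.
t = 1 has algebraic multiplicity 2; rank(B − 1I) = 2, so geometric multiplicity = 1.
Geometric multiplicity < algebraic multiplicity, so B is not diagonalizable.

No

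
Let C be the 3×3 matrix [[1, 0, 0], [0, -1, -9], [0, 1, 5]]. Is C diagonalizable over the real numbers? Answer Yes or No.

Characteristic polynomial: p(μ) = μ^3 - 5μ^2 + 8μ - 4 = (μ - 2)^2(μ - 1).
μ = 2 has algebraic multiplicity 2; rank(C − 2I) = 2, so geometric multiplicity = 1.
Geometric multiplicity < algebraic multiplicity, so C is not diagonalizable.

No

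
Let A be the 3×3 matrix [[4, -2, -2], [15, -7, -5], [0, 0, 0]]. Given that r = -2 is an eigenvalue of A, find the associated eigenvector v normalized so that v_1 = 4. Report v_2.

A + 2I = [[6, -2, -2], [15, -5, -5], [0, 0, 2]].
Solving (A + 2I)v = 0 gives the eigenspace spanned by (4, 12, 0).
With v_1 = 4, v = (4, 12, 0), so v_2 = 12.

12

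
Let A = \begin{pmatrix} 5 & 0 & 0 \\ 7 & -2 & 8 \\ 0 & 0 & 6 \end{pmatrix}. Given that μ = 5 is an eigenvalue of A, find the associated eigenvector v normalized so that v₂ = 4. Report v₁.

A − 5I = [[0, 0, 0], [7, -7, 8], [0, 0, 1]].
Solving (A − 5I)v = 0 gives the eigenspace spanned by (4, 4, 0).
With v₂ = 4, v = (4, 4, 0), so v₁ = 4.

4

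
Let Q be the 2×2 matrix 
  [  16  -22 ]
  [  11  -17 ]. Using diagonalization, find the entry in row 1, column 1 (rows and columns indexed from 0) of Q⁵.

Characteristic polynomial: μ^2 + μ - 30 = (μ - 5)(μ + 6), so the eigenvalues are -6, 5.
μ=5: eigenvector (2, 1).
μ=-6: eigenvector (1, 1).
P = [[2, 1], [1, 1]], D = diag(5, -6), P⁻¹ = [[1, -1], [-1, 2]].
Q⁵ = P·diag(3125, -7776)·P⁻¹ = [[14026, -21802], [10901, -18677]].
The requested entry is -18677.

-18677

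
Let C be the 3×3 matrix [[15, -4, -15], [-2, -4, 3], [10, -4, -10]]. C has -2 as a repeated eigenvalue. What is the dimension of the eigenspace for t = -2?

1

C + 2I = [[17, -4, -15], [-2, -2, 3], [10, -4, -8]].
This matrix has rank 2, so its null space has dimension 3 − 2 = 1.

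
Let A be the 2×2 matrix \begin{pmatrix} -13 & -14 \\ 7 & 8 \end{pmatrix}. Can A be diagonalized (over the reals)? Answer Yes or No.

Yes

Characteristic polynomial: p(λ) = λ^2 + 5λ - 6 = (λ - 1)(λ + 6).
All 2 eigenvalues are distinct, so A is diagonalizable.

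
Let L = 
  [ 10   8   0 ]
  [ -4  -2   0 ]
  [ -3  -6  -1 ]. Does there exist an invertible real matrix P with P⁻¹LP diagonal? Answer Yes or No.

Yes

Characteristic polynomial: p(s) = s^3 - 7s^2 + 4s + 12 = (s - 6)(s - 2)(s + 1).
All 3 eigenvalues are distinct, so L is diagonalizable.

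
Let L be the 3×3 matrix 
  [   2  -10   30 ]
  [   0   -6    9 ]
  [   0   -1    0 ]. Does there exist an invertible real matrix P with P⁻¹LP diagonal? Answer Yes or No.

Characteristic polynomial: p(t) = t^3 + 4t^2 - 3t - 18 = (t - 2)(t + 3)^2.
t = -3 has algebraic multiplicity 2; rank(L + 3I) = 2, so geometric multiplicity = 1.
Geometric multiplicity < algebraic multiplicity, so L is not diagonalizable.

No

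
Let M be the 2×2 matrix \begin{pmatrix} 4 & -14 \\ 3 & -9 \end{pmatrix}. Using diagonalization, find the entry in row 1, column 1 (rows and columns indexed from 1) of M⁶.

Characteristic polynomial: r^2 + 5r + 6 = (r + 2)(r + 3), so the eigenvalues are -3, -2.
r=-3: eigenvector (-2, -1).
r=-2: eigenvector (7, 3).
P = [[-2, 7], [-1, 3]], D = diag(-3, -2), P⁻¹ = [[3, -7], [1, -2]].
M⁶ = P·diag(729, 64)·P⁻¹ = [[-3926, 9310], [-1995, 4719]].
The requested entry is -3926.

-3926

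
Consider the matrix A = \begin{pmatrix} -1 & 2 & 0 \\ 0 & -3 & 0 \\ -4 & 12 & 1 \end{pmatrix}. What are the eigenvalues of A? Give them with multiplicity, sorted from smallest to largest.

-3, -1, 1

Characteristic polynomial: p(r) = r^3 + 3r^2 - r - 3 = (r - 1)(r + 1)(r + 3).
Roots (with multiplicity): -3, -1, 1.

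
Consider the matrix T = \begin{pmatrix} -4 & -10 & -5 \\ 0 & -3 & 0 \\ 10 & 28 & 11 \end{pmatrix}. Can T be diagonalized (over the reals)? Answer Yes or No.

Yes

Characteristic polynomial: p(r) = r^3 - 4r^2 - 15r + 18 = (r - 6)(r - 1)(r + 3).
All 3 eigenvalues are distinct, so T is diagonalizable.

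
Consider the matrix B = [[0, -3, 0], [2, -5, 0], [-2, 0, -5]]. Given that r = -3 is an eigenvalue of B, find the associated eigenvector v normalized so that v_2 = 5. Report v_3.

B + 3I = [[3, -3, 0], [2, -2, 0], [-2, 0, -2]].
Solving (B + 3I)v = 0 gives the eigenspace spanned by (5, 5, -5).
With v_2 = 5, v = (5, 5, -5), so v_3 = -5.

-5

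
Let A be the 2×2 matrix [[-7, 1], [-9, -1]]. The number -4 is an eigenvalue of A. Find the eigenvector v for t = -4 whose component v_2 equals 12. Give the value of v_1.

4

A + 4I = [[-3, 1], [-9, 3]].
Solving (A + 4I)v = 0 gives the eigenspace spanned by (4, 12).
With v_2 = 12, v = (4, 12), so v_1 = 4.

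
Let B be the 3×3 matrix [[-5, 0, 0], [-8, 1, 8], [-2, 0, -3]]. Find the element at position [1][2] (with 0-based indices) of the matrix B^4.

Characteristic polynomial: r^3 + 7r^2 + 7r - 15 = (r - 1)(r + 3)(r + 5), so the eigenvalues are -5, -3, 1.
r=-5: eigenvector (1, 0, 1).
r=1: eigenvector (0, 1, 0).
r=-3: eigenvector (0, 2, -1).
P = [[1, 0, 0], [0, 1, 2], [1, 0, -1]], D = diag(-5, 1, -3), P⁻¹ = [[1, 0, 0], [-2, 1, 2], [1, 0, -1]].
B⁴ = P·diag(625, 1, 81)·P⁻¹ = [[625, 0, 0], [160, 1, -160], [544, 0, 81]].
The requested entry is -160.

-160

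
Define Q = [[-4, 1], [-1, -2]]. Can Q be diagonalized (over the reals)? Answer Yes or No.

No

Characteristic polynomial: p(t) = t^2 + 6t + 9 = (t + 3)^2.
t = -3 has algebraic multiplicity 2; rank(Q + 3I) = 1, so geometric multiplicity = 1.
Geometric multiplicity < algebraic multiplicity, so Q is not diagonalizable.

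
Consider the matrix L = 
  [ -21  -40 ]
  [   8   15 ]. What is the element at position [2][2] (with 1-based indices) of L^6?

-62495

Characteristic polynomial: r^2 + 6r + 5 = (r + 1)(r + 5), so the eigenvalues are -5, -1.
r=-1: eigenvector (-2, 1).
r=-5: eigenvector (5, -2).
P = [[-2, 5], [1, -2]], D = diag(-1, -5), P⁻¹ = [[2, 5], [1, 2]].
L⁶ = P·diag(1, 15625)·P⁻¹ = [[78121, 156240], [-31248, -62495]].
The requested entry is -62495.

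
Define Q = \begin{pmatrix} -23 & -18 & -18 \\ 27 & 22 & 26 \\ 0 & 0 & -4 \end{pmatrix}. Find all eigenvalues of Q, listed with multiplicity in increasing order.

-5, -4, 4

Characteristic polynomial: p(t) = t^3 + 5t^2 - 16t - 80 = (t - 4)(t + 4)(t + 5).
Roots (with multiplicity): -5, -4, 4.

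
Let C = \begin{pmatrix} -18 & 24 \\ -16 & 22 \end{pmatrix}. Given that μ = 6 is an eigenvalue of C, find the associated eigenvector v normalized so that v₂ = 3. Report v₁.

C − 6I = [[-24, 24], [-16, 16]].
Solving (C − 6I)v = 0 gives the eigenspace spanned by (3, 3).
With v₂ = 3, v = (3, 3), so v₁ = 3.

3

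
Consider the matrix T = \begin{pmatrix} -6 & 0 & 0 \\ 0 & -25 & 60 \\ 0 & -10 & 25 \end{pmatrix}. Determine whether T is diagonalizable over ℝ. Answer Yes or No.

Yes

Characteristic polynomial: p(λ) = λ^3 + 6λ^2 - 25λ - 150 = (λ - 5)(λ + 5)(λ + 6).
All 3 eigenvalues are distinct, so T is diagonalizable.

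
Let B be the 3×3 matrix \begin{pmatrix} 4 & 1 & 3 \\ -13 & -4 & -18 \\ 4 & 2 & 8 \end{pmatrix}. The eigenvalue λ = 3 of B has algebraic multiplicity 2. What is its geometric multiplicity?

1

B − 3I = [[1, 1, 3], [-13, -7, -18], [4, 2, 5]].
This matrix has rank 2, so its null space has dimension 3 − 2 = 1.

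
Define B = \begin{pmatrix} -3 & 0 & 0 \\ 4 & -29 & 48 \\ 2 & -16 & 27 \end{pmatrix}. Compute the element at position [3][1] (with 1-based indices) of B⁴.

-544

Characteristic polynomial: s^3 + 5s^2 - 9s - 45 = (s - 3)(s + 3)(s + 5), so the eigenvalues are -5, -3, 3.
s=-3: eigenvector (1, 2, 1).
s=3: eigenvector (0, -3, -2).
s=-5: eigenvector (0, 2, 1).
P = [[1, 0, 0], [2, -3, 2], [1, -2, 1]], D = diag(-3, 3, -5), P⁻¹ = [[1, 0, 0], [0, 1, -2], [-1, 2, -3]].
B⁴ = P·diag(81, 81, 625)·P⁻¹ = [[81, 0, 0], [-1088, 2257, -3264], [-544, 1088, -1551]].
The requested entry is -544.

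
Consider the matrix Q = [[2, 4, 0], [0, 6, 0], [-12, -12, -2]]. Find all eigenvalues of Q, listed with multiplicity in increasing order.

-2, 2, 6

Characteristic polynomial: p(s) = s^3 - 6s^2 - 4s + 24 = (s - 6)(s - 2)(s + 2).
Roots (with multiplicity): -2, 2, 6.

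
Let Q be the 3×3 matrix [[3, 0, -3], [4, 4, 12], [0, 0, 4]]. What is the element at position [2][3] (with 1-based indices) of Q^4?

2100

Characteristic polynomial: λ^3 - 11λ^2 + 40λ - 48 = (λ - 4)^2(λ - 3), so the eigenvalues are 3, 4, 4.
λ=3: eigenvector (1, -4, 0).
λ=4: eigenvector (0, 1, 0).
λ=4: eigenvector (-3, 10, 1).
P = [[1, 0, -3], [-4, 1, 10], [0, 0, 1]], D = diag(3, 4, 4), P⁻¹ = [[1, 0, 3], [4, 1, 2], [0, 0, 1]].
Q⁴ = P·diag(81, 256, 256)·P⁻¹ = [[81, 0, -525], [700, 256, 2100], [0, 0, 256]].
The requested entry is 2100.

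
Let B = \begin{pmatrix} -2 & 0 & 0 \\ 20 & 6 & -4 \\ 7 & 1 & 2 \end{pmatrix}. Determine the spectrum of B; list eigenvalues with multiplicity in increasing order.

Characteristic polynomial: p(s) = s^3 - 6s^2 + 32 = (s - 4)^2(s + 2).
Roots (with multiplicity): -2, 4, 4.

-2, 4, 4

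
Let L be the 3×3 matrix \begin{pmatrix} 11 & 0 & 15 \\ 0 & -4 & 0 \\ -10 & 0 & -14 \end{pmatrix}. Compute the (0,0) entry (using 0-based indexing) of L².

-29

Characteristic polynomial: t^3 + 7t^2 + 8t - 16 = (t - 1)(t + 4)^2, so the eigenvalues are -4, -4, 1.
t=-4: eigenvector (-1, 0, 1).
t=-4: eigenvector (0, 1, 0).
t=1: eigenvector (-3, 0, 2).
P = [[-1, 0, -3], [0, 1, 0], [1, 0, 2]], D = diag(-4, -4, 1), P⁻¹ = [[2, 0, 3], [0, 1, 0], [-1, 0, -1]].
L² = P·diag(16, 16, 1)·P⁻¹ = [[-29, 0, -45], [0, 16, 0], [30, 0, 46]].
The requested entry is -29.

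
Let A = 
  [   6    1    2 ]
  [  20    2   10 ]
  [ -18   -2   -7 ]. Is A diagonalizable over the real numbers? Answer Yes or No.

Characteristic polynomial: p(t) = t^3 - t^2 - 8t + 12 = (t - 2)^2(t + 3).
t = 2 has algebraic multiplicity 2; rank(A − 2I) = 2, so geometric multiplicity = 1.
Geometric multiplicity < algebraic multiplicity, so A is not diagonalizable.

No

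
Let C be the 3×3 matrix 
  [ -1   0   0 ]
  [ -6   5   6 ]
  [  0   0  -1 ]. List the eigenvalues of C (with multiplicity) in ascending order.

-1, -1, 5

Characteristic polynomial: p(λ) = λ^3 - 3λ^2 - 9λ - 5 = (λ - 5)(λ + 1)^2.
Roots (with multiplicity): -1, -1, 5.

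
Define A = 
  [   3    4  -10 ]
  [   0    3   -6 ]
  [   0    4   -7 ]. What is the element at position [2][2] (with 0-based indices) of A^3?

-79

Characteristic polynomial: r^3 + r^2 - 9r - 9 = (r - 3)(r + 1)(r + 3), so the eigenvalues are -3, -1, 3.
r=3: eigenvector (1, 0, 0).
r=-1: eigenvector (2, 3, 2).
r=-3: eigenvector (1, 1, 1).
P = [[1, 2, 1], [0, 3, 1], [0, 2, 1]], D = diag(3, -1, -3), P⁻¹ = [[1, 0, -1], [0, 1, -1], [0, -2, 3]].
A³ = P·diag(27, -1, -27)·P⁻¹ = [[27, 52, -106], [0, 51, -78], [0, 52, -79]].
The requested entry is -79.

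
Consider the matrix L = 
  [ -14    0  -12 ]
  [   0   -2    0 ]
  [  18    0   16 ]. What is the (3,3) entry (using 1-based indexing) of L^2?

40

Characteristic polynomial: t^3 - 12t - 16 = (t - 4)(t + 2)^2, so the eigenvalues are -2, -2, 4.
t=-2: eigenvector (1, -2, -1).
t=4: eigenvector (-2, 0, 3).
t=-2: eigenvector (0, 1, 0).
P = [[1, -2, 0], [-2, 0, 1], [-1, 3, 0]], D = diag(-2, 4, -2), P⁻¹ = [[3, 0, 2], [1, 0, 1], [6, 1, 4]].
L² = P·diag(4, 16, 4)·P⁻¹ = [[-20, 0, -24], [0, 4, 0], [36, 0, 40]].
The requested entry is 40.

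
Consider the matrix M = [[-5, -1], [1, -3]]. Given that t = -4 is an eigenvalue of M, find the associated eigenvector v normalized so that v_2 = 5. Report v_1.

M + 4I = [[-1, -1], [1, 1]].
Solving (M + 4I)v = 0 gives the eigenspace spanned by (-5, 5).
With v_2 = 5, v = (-5, 5), so v_1 = -5.

-5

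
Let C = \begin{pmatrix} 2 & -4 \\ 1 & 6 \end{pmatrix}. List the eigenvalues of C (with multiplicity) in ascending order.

Characteristic polynomial: p(r) = r^2 - 8r + 16 = (r - 4)^2.
Roots (with multiplicity): 4, 4.

4, 4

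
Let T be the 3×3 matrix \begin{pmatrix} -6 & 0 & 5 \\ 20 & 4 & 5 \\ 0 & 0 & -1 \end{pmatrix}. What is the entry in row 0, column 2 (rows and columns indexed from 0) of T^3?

215

Characteristic polynomial: r^3 + 3r^2 - 22r - 24 = (r - 4)(r + 1)(r + 6), so the eigenvalues are -6, -1, 4.
r=-6: eigenvector (1, -2, 0).
r=4: eigenvector (0, 1, 0).
r=-1: eigenvector (1, -5, 1).
P = [[1, 0, 1], [-2, 1, -5], [0, 0, 1]], D = diag(-6, 4, -1), P⁻¹ = [[1, 0, -1], [2, 1, 3], [0, 0, 1]].
T³ = P·diag(-216, 64, -1)·P⁻¹ = [[-216, 0, 215], [560, 64, -235], [0, 0, -1]].
The requested entry is 215.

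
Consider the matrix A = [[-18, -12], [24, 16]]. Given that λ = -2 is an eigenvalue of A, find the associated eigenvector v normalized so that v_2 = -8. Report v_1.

6

A + 2I = [[-16, -12], [24, 18]].
Solving (A + 2I)v = 0 gives the eigenspace spanned by (6, -8).
With v_2 = -8, v = (6, -8), so v_1 = 6.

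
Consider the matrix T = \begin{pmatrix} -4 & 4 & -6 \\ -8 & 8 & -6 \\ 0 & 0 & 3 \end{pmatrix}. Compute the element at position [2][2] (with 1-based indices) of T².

32

Characteristic polynomial: λ^3 - 7λ^2 + 12λ = λ(λ - 4)(λ - 3), so the eigenvalues are 0, 3, 4.
λ=4: eigenvector (1, 2, 0).
λ=0: eigenvector (-1, -1, 0).
λ=3: eigenvector (-2, -2, 1).
P = [[1, -1, -2], [2, -1, -2], [0, 0, 1]], D = diag(4, 0, 3), P⁻¹ = [[-1, 1, 0], [-2, 1, -2], [0, 0, 1]].
T² = P·diag(16, 0, 9)·P⁻¹ = [[-16, 16, -18], [-32, 32, -18], [0, 0, 9]].
The requested entry is 32.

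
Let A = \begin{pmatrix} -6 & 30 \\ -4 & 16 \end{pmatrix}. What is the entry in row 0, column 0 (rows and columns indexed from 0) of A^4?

Characteristic polynomial: λ^2 - 10λ + 24 = (λ - 6)(λ - 4), so the eigenvalues are 4, 6.
λ=6: eigenvector (-5, -2).
λ=4: eigenvector (3, 1).
P = [[-5, 3], [-2, 1]], D = diag(6, 4), P⁻¹ = [[1, -3], [2, -5]].
A⁴ = P·diag(1296, 256)·P⁻¹ = [[-4944, 15600], [-2080, 6496]].
The requested entry is -4944.

-4944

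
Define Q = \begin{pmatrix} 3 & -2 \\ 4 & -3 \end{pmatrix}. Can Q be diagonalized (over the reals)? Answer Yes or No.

Characteristic polynomial: p(t) = t^2 - 1 = (t - 1)(t + 1).
All 2 eigenvalues are distinct, so Q is diagonalizable.

Yes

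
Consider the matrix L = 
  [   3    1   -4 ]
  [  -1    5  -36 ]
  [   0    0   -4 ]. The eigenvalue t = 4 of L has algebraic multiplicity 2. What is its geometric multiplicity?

L − 4I = [[-1, 1, -4], [-1, 1, -36], [0, 0, -8]].
This matrix has rank 2, so its null space has dimension 3 − 2 = 1.

1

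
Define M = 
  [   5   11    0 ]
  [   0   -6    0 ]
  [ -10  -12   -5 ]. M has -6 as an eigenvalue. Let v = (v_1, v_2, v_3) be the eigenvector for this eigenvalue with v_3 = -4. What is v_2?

M + 6I = [[11, 11, 0], [0, 0, 0], [-10, -12, 1]].
Solving (M + 6I)v = 0 gives the eigenspace spanned by (2, -2, -4).
With v_3 = -4, v = (2, -2, -4), so v_2 = -2.

-2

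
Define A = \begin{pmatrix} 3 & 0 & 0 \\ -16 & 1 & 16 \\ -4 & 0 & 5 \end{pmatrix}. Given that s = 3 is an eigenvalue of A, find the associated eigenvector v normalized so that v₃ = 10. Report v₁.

5

A − 3I = [[0, 0, 0], [-16, -2, 16], [-4, 0, 2]].
Solving (A − 3I)v = 0 gives the eigenspace spanned by (5, 40, 10).
With v₃ = 10, v = (5, 40, 10), so v₁ = 5.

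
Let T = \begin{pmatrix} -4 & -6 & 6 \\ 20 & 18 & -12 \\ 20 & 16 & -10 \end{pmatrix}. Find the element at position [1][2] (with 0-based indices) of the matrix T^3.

Characteristic polynomial: s^3 - 4s^2 - 20s + 48 = (s - 6)(s - 2)(s + 4), so the eigenvalues are -4, 2, 6.
s=-4: eigenvector (1, -2, -2).
s=6: eigenvector (0, 1, 1).
s=2: eigenvector (1, -2, -1).
P = [[1, 0, 1], [-2, 1, -2], [-2, 1, -1]], D = diag(-4, 6, 2), P⁻¹ = [[1, 1, -1], [2, 1, 0], [0, -1, 1]].
T³ = P·diag(-64, 216, 8)·P⁻¹ = [[-64, -72, 72], [560, 360, -144], [560, 352, -136]].
The requested entry is -144.

-144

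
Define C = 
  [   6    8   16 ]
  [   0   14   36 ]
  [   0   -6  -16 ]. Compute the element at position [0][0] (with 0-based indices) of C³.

216

Characteristic polynomial: μ^3 - 4μ^2 - 20μ + 48 = (μ - 6)(μ - 2)(μ + 4), so the eigenvalues are -4, 2, 6.
μ=6: eigenvector (1, 0, 0).
μ=2: eigenvector (-2, 3, -1).
μ=-4: eigenvector (0, -2, 1).
P = [[1, -2, 0], [0, 3, -2], [0, -1, 1]], D = diag(6, 2, -4), P⁻¹ = [[1, 2, 4], [0, 1, 2], [0, 1, 3]].
C³ = P·diag(216, 8, -64)·P⁻¹ = [[216, 416, 832], [0, 152, 432], [0, -72, -208]].
The requested entry is 216.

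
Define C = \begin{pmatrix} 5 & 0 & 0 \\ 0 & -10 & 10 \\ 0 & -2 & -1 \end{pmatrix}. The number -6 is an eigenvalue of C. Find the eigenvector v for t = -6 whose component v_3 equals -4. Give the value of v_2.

-10

C + 6I = [[11, 0, 0], [0, -4, 10], [0, -2, 5]].
Solving (C + 6I)v = 0 gives the eigenspace spanned by (0, -10, -4).
With v_3 = -4, v = (0, -10, -4), so v_2 = -10.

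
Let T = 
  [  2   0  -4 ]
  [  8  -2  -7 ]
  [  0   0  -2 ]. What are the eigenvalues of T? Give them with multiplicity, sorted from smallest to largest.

Characteristic polynomial: p(μ) = μ^3 + 2μ^2 - 4μ - 8 = (μ - 2)(μ + 2)^2.
Roots (with multiplicity): -2, -2, 2.

-2, -2, 2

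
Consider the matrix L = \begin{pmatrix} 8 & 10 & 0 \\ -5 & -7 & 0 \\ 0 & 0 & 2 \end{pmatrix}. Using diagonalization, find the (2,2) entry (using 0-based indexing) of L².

4

Characteristic polynomial: s^3 - 3s^2 - 4s + 12 = (s - 3)(s - 2)(s + 2), so the eigenvalues are -2, 2, 3.
s=2: eigenvector (0, 0, 1).
s=3: eigenvector (-2, 1, 0).
s=-2: eigenvector (-1, 1, 0).
P = [[0, -2, -1], [0, 1, 1], [1, 0, 0]], D = diag(2, 3, -2), P⁻¹ = [[0, 0, 1], [-1, -1, 0], [1, 2, 0]].
L² = P·diag(4, 9, 4)·P⁻¹ = [[14, 10, 0], [-5, -1, 0], [0, 0, 4]].
The requested entry is 4.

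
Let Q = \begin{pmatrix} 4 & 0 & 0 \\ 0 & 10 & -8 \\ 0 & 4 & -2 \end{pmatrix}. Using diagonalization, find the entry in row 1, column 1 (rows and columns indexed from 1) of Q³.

Characteristic polynomial: μ^3 - 12μ^2 + 44μ - 48 = (μ - 6)(μ - 4)(μ - 2), so the eigenvalues are 2, 4, 6.
μ=4: eigenvector (1, 0, 0).
μ=6: eigenvector (0, 2, 1).
μ=2: eigenvector (0, 1, 1).
P = [[1, 0, 0], [0, 2, 1], [0, 1, 1]], D = diag(4, 6, 2), P⁻¹ = [[1, 0, 0], [0, 1, -1], [0, -1, 2]].
Q³ = P·diag(64, 216, 8)·P⁻¹ = [[64, 0, 0], [0, 424, -416], [0, 208, -200]].
The requested entry is 64.

64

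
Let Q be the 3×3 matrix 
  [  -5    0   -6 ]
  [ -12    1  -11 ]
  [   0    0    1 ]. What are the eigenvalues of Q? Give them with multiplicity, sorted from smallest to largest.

-5, 1, 1

Characteristic polynomial: p(μ) = μ^3 + 3μ^2 - 9μ + 5 = (μ - 1)^2(μ + 5).
Roots (with multiplicity): -5, 1, 1.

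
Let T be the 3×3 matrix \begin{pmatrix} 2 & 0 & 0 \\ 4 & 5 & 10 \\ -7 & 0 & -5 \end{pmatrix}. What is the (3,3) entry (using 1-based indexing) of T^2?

Characteristic polynomial: s^3 - 2s^2 - 25s + 50 = (s - 5)(s - 2)(s + 5), so the eigenvalues are -5, 2, 5.
s=-5: eigenvector (0, -1, 1).
s=5: eigenvector (0, 1, 0).
s=2: eigenvector (1, 2, -1).
P = [[0, 0, 1], [-1, 1, 2], [1, 0, -1]], D = diag(-5, 5, 2), P⁻¹ = [[1, 0, 1], [-1, 1, 1], [1, 0, 0]].
T² = P·diag(25, 25, 4)·P⁻¹ = [[4, 0, 0], [-42, 25, 0], [21, 0, 25]].
The requested entry is 25.

25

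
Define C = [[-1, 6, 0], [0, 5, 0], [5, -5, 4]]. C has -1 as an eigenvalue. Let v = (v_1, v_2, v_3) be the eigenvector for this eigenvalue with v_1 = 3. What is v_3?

C + 1I = [[0, 6, 0], [0, 6, 0], [5, -5, 5]].
Solving (C + 1I)v = 0 gives the eigenspace spanned by (3, 0, -3).
With v_1 = 3, v = (3, 0, -3), so v_3 = -3.

-3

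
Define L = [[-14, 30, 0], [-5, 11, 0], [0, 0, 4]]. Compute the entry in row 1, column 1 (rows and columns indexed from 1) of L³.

Characteristic polynomial: λ^3 - λ^2 - 16λ + 16 = (λ - 4)(λ - 1)(λ + 4), so the eigenvalues are -4, 1, 4.
λ=-4: eigenvector (3, 1, 0).
λ=1: eigenvector (2, 1, 0).
λ=4: eigenvector (0, 0, 1).
P = [[3, 2, 0], [1, 1, 0], [0, 0, 1]], D = diag(-4, 1, 4), P⁻¹ = [[1, -2, 0], [-1, 3, 0], [0, 0, 1]].
L³ = P·diag(-64, 1, 64)·P⁻¹ = [[-194, 390, 0], [-65, 131, 0], [0, 0, 64]].
The requested entry is -194.

-194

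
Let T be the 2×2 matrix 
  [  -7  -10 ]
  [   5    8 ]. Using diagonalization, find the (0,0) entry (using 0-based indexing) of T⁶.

-601

Characteristic polynomial: μ^2 - μ - 6 = (μ - 3)(μ + 2), so the eigenvalues are -2, 3.
μ=3: eigenvector (-1, 1).
μ=-2: eigenvector (-2, 1).
P = [[-1, -2], [1, 1]], D = diag(3, -2), P⁻¹ = [[1, 2], [-1, -1]].
T⁶ = P·diag(729, 64)·P⁻¹ = [[-601, -1330], [665, 1394]].
The requested entry is -601.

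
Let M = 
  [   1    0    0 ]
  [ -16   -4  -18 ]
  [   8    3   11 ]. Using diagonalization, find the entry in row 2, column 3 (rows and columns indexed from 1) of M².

-126

Characteristic polynomial: μ^3 - 8μ^2 + 17μ - 10 = (μ - 5)(μ - 2)(μ - 1), so the eigenvalues are 1, 2, 5.
μ=1: eigenvector (1, 4, -2).
μ=2: eigenvector (0, 3, -1).
μ=5: eigenvector (0, -2, 1).
P = [[1, 0, 0], [4, 3, -2], [-2, -1, 1]], D = diag(1, 2, 5), P⁻¹ = [[1, 0, 0], [0, 1, 2], [2, 1, 3]].
M² = P·diag(1, 4, 25)·P⁻¹ = [[1, 0, 0], [-96, -38, -126], [48, 21, 67]].
The requested entry is -126.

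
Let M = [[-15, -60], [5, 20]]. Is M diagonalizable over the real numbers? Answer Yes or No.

Characteristic polynomial: p(r) = r^2 - 5r = r(r - 5).
All 2 eigenvalues are distinct, so M is diagonalizable.

Yes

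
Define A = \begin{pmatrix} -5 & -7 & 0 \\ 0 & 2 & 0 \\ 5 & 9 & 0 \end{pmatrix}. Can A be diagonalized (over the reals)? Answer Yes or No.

Characteristic polynomial: p(r) = r^3 + 3r^2 - 10r = r(r - 2)(r + 5).
All 3 eigenvalues are distinct, so A is diagonalizable.

Yes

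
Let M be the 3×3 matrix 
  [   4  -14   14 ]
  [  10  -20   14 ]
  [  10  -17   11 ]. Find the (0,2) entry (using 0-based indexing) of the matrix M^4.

Characteristic polynomial: r^3 + 5r^2 - 18r - 72 = (r - 4)(r + 3)(r + 6), so the eigenvalues are -6, -3, 4.
r=-6: eigenvector (0, -1, -1).
r=4: eigenvector (1, 1, 1).
r=-3: eigenvector (-2, -2, -1).
P = [[0, 1, -2], [-1, 1, -2], [-1, 1, -1]], D = diag(-6, 4, -3), P⁻¹ = [[1, -1, 0], [1, -2, 2], [0, -1, 1]].
M⁴ = P·diag(1296, 256, 81)·P⁻¹ = [[256, -350, 350], [-1040, 946, 350], [-1040, 865, 431]].
The requested entry is 350.

350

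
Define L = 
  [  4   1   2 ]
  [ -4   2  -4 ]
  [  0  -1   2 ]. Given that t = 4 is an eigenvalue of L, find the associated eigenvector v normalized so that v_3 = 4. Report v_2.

L − 4I = [[0, 1, 2], [-4, -2, -4], [0, -1, -2]].
Solving (L − 4I)v = 0 gives the eigenspace spanned by (0, -8, 4).
With v_3 = 4, v = (0, -8, 4), so v_2 = -8.

-8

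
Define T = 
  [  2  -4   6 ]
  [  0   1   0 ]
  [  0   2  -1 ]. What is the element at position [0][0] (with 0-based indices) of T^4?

Characteristic polynomial: μ^3 - 2μ^2 - μ + 2 = (μ - 2)(μ - 1)(μ + 1), so the eigenvalues are -1, 1, 2.
μ=1: eigenvector (-2, 1, 1).
μ=2: eigenvector (1, 0, 0).
μ=-1: eigenvector (-2, 0, 1).
P = [[-2, 1, -2], [1, 0, 0], [1, 0, 1]], D = diag(1, 2, -1), P⁻¹ = [[0, 1, 0], [1, 0, 2], [0, -1, 1]].
T⁴ = P·diag(1, 16, 1)·P⁻¹ = [[16, 0, 30], [0, 1, 0], [0, 0, 1]].
The requested entry is 16.

16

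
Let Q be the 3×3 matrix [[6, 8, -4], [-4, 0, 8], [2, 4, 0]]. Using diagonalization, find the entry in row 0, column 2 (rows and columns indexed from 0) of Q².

Characteristic polynomial: r^3 - 6r^2 + 8r = r(r - 4)(r - 2), so the eigenvalues are 0, 2, 4.
r=4: eigenvector (2, 0, 1).
r=0: eigenvector (-2, 1, -1).
r=2: eigenvector (7, -2, 3).
P = [[2, -2, 7], [0, 1, -2], [1, -1, 3]], D = diag(4, 0, 2), P⁻¹ = [[-1, 1, 3], [2, 1, -4], [1, 0, -2]].
Q² = P·diag(16, 0, 4)·P⁻¹ = [[-4, 32, 40], [-8, 0, 16], [-4, 16, 24]].
The requested entry is 40.

40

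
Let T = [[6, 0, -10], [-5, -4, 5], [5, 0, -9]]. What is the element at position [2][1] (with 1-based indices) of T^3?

-65

Characteristic polynomial: r^3 + 7r^2 + 8r - 16 = (r - 1)(r + 4)^2, so the eigenvalues are -4, -4, 1.
r=-4: eigenvector (1, 0, 1).
r=1: eigenvector (-2, 1, -1).
r=-4: eigenvector (1, -1, 1).
P = [[1, -2, 1], [0, 1, -1], [1, -1, 1]], D = diag(-4, 1, -4), P⁻¹ = [[0, 1, 1], [-1, 0, 1], [-1, -1, 1]].
T³ = P·diag(-64, 1, -64)·P⁻¹ = [[66, 0, -130], [-65, -64, 65], [65, 0, -129]].
The requested entry is -65.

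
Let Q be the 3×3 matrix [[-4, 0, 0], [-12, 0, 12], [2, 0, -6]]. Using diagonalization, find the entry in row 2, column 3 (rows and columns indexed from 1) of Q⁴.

-2592

Characteristic polynomial: λ^3 + 10λ^2 + 24λ = λ(λ + 4)(λ + 6), so the eigenvalues are -6, -4, 0.
λ=-6: eigenvector (0, 2, -1).
λ=-4: eigenvector (1, 0, 1).
λ=0: eigenvector (0, 1, 0).
P = [[0, 1, 0], [2, 0, 1], [-1, 1, 0]], D = diag(-6, -4, 0), P⁻¹ = [[1, 0, -1], [1, 0, 0], [-2, 1, 2]].
Q⁴ = P·diag(1296, 256, 0)·P⁻¹ = [[256, 0, 0], [2592, 0, -2592], [-1040, 0, 1296]].
The requested entry is -2592.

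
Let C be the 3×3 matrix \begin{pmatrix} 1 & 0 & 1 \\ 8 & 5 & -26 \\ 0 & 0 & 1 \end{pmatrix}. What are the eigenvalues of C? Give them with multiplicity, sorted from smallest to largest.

1, 1, 5

Characteristic polynomial: p(λ) = λ^3 - 7λ^2 + 11λ - 5 = (λ - 5)(λ - 1)^2.
Roots (with multiplicity): 1, 1, 5.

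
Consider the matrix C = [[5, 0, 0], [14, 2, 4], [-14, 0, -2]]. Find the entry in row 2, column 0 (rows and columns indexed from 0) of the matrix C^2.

-42

Characteristic polynomial: s^3 - 5s^2 - 4s + 20 = (s - 5)(s - 2)(s + 2), so the eigenvalues are -2, 2, 5.
s=5: eigenvector (1, 2, -2).
s=2: eigenvector (0, 1, 0).
s=-2: eigenvector (0, -1, 1).
P = [[1, 0, 0], [2, 1, -1], [-2, 0, 1]], D = diag(5, 2, -2), P⁻¹ = [[1, 0, 0], [0, 1, 1], [2, 0, 1]].
C² = P·diag(25, 4, 4)·P⁻¹ = [[25, 0, 0], [42, 4, 0], [-42, 0, 4]].
The requested entry is -42.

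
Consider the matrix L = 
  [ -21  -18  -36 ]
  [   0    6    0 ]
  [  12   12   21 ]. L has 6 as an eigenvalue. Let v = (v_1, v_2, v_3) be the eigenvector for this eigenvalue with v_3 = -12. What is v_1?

L − 6I = [[-27, -18, -36], [0, 0, 0], [12, 12, 15]].
Solving (L − 6I)v = 0 gives the eigenspace spanned by (18, -3, -12).
With v_3 = -12, v = (18, -3, -12), so v_1 = 18.

18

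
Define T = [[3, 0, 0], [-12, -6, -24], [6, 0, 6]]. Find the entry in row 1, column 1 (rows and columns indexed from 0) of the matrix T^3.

Characteristic polynomial: r^3 - 3r^2 - 36r + 108 = (r - 6)(r - 3)(r + 6), so the eigenvalues are -6, 3, 6.
r=6: eigenvector (0, -2, 1).
r=-6: eigenvector (0, 1, 0).
r=3: eigenvector (1, 4, -2).
P = [[0, 0, 1], [-2, 1, 4], [1, 0, -2]], D = diag(6, -6, 3), P⁻¹ = [[2, 0, 1], [0, 1, 2], [1, 0, 0]].
T³ = P·diag(216, -216, 27)·P⁻¹ = [[27, 0, 0], [-756, -216, -864], [378, 0, 216]].
The requested entry is -216.

-216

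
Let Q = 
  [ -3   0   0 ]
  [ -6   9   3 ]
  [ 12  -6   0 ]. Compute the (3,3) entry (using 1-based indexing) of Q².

-18

Characteristic polynomial: s^3 - 6s^2 - 9s + 54 = (s - 6)(s - 3)(s + 3), so the eigenvalues are -3, 3, 6.
s=-3: eigenvector (1, 1, -2).
s=3: eigenvector (0, 1, -2).
s=6: eigenvector (0, 1, -1).
P = [[1, 0, 0], [1, 1, 1], [-2, -2, -1]], D = diag(-3, 3, 6), P⁻¹ = [[1, 0, 0], [-1, -1, -1], [0, 2, 1]].
Q² = P·diag(9, 9, 36)·P⁻¹ = [[9, 0, 0], [0, 63, 27], [0, -54, -18]].
The requested entry is -18.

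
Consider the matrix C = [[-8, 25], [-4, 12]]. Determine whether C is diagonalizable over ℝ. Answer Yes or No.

Characteristic polynomial: p(s) = s^2 - 4s + 4 = (s - 2)^2.
s = 2 has algebraic multiplicity 2; rank(C − 2I) = 1, so geometric multiplicity = 1.
Geometric multiplicity < algebraic multiplicity, so C is not diagonalizable.

No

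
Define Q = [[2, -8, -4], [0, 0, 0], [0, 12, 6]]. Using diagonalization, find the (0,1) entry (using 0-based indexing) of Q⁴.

Characteristic polynomial: r^3 - 8r^2 + 12r = r(r - 6)(r - 2), so the eigenvalues are 0, 2, 6.
r=2: eigenvector (1, 0, 0).
r=0: eigenvector (0, 1, -2).
r=6: eigenvector (-1, 0, 1).
P = [[1, 0, -1], [0, 1, 0], [0, -2, 1]], D = diag(2, 0, 6), P⁻¹ = [[1, 2, 1], [0, 1, 0], [0, 2, 1]].
Q⁴ = P·diag(16, 0, 1296)·P⁻¹ = [[16, -2560, -1280], [0, 0, 0], [0, 2592, 1296]].
The requested entry is -2560.

-2560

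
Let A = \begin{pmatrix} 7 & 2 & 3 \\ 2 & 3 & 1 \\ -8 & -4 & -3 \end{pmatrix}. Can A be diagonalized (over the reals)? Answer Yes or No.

Characteristic polynomial: p(λ) = λ^3 - 7λ^2 + 15λ - 9 = (λ - 3)^2(λ - 1).
λ = 3 has algebraic multiplicity 2; rank(A − 3I) = 2, so geometric multiplicity = 1.
Geometric multiplicity < algebraic multiplicity, so A is not diagonalizable.

No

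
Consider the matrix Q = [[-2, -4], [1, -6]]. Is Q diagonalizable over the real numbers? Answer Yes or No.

Characteristic polynomial: p(s) = s^2 + 8s + 16 = (s + 4)^2.
s = -4 has algebraic multiplicity 2; rank(Q + 4I) = 1, so geometric multiplicity = 1.
Geometric multiplicity < algebraic multiplicity, so Q is not diagonalizable.

No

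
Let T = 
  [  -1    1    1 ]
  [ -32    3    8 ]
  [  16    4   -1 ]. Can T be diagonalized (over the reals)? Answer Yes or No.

No

Characteristic polynomial: p(s) = s^3 - s^2 - 21s + 45 = (s - 3)^2(s + 5).
s = 3 has algebraic multiplicity 2; rank(T − 3I) = 2, so geometric multiplicity = 1.
Geometric multiplicity < algebraic multiplicity, so T is not diagonalizable.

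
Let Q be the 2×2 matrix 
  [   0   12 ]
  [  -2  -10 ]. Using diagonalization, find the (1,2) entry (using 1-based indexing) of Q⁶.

-255360

Characteristic polynomial: t^2 + 10t + 24 = (t + 4)(t + 6), so the eigenvalues are -6, -4.
t=-4: eigenvector (3, -1).
t=-6: eigenvector (-2, 1).
P = [[3, -2], [-1, 1]], D = diag(-4, -6), P⁻¹ = [[1, 2], [1, 3]].
Q⁶ = P·diag(4096, 46656)·P⁻¹ = [[-81024, -255360], [42560, 131776]].
The requested entry is -255360.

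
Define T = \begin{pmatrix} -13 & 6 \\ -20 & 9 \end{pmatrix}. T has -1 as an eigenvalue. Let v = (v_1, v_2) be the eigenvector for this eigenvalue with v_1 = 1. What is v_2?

2

T + 1I = [[-12, 6], [-20, 10]].
Solving (T + 1I)v = 0 gives the eigenspace spanned by (1, 2).
With v_1 = 1, v = (1, 2), so v_2 = 2.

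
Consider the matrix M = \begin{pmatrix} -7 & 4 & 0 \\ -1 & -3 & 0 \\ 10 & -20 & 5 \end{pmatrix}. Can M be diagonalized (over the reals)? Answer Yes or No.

Characteristic polynomial: p(s) = s^3 + 5s^2 - 25s - 125 = (s - 5)(s + 5)^2.
s = -5 has algebraic multiplicity 2; rank(M + 5I) = 2, so geometric multiplicity = 1.
Geometric multiplicity < algebraic multiplicity, so M is not diagonalizable.

No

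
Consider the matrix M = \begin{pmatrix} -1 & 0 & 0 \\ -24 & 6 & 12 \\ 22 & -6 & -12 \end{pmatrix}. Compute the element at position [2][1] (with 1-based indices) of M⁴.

5184

Characteristic polynomial: r^3 + 7r^2 + 6r = r(r + 1)(r + 6), so the eigenvalues are -6, -1, 0.
r=-1: eigenvector (1, 0, 2).
r=0: eigenvector (0, 2, -1).
r=-6: eigenvector (0, 1, -1).
P = [[1, 0, 0], [0, 2, 1], [2, -1, -1]], D = diag(-1, 0, -6), P⁻¹ = [[1, 0, 0], [-2, 1, 1], [4, -1, -2]].
M⁴ = P·diag(1, 0, 1296)·P⁻¹ = [[1, 0, 0], [5184, -1296, -2592], [-5182, 1296, 2592]].
The requested entry is 5184.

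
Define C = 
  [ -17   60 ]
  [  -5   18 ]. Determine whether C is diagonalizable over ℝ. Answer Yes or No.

Yes

Characteristic polynomial: p(μ) = μ^2 - μ - 6 = (μ - 3)(μ + 2).
All 2 eigenvalues are distinct, so C is diagonalizable.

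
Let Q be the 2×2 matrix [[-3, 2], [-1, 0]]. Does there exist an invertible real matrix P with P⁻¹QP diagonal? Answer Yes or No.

Yes

Characteristic polynomial: p(s) = s^2 + 3s + 2 = (s + 1)(s + 2).
All 2 eigenvalues are distinct, so Q is diagonalizable.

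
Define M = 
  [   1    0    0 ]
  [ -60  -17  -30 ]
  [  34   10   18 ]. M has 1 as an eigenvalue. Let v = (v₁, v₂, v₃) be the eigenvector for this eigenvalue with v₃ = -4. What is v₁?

2

M − 1I = [[0, 0, 0], [-60, -18, -30], [34, 10, 17]].
Solving (M − 1I)v = 0 gives the eigenspace spanned by (2, 0, -4).
With v₃ = -4, v = (2, 0, -4), so v₁ = 2.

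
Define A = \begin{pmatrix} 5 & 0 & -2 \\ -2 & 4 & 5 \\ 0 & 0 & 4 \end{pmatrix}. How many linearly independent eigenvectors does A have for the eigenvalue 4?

1

A − 4I = [[1, 0, -2], [-2, 0, 5], [0, 0, 0]].
This matrix has rank 2, so its null space has dimension 3 − 2 = 1.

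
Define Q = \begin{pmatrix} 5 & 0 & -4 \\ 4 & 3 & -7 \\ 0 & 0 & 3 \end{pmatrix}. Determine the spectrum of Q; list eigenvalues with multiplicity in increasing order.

Characteristic polynomial: p(s) = s^3 - 11s^2 + 39s - 45 = (s - 5)(s - 3)^2.
Roots (with multiplicity): 3, 3, 5.

3, 3, 5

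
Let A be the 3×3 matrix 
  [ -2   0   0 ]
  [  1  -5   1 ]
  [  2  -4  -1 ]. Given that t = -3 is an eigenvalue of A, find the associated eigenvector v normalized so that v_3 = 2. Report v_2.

A + 3I = [[1, 0, 0], [1, -2, 1], [2, -4, 2]].
Solving (A + 3I)v = 0 gives the eigenspace spanned by (0, 1, 2).
With v_3 = 2, v = (0, 1, 2), so v_2 = 1.

1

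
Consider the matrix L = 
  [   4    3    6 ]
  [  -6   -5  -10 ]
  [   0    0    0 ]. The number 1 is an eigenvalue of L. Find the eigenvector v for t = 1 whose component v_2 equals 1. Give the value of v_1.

-1

L − 1I = [[3, 3, 6], [-6, -6, -10], [0, 0, -1]].
Solving (L − 1I)v = 0 gives the eigenspace spanned by (-1, 1, 0).
With v_2 = 1, v = (-1, 1, 0), so v_1 = -1.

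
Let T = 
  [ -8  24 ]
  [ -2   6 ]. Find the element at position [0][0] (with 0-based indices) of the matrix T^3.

Characteristic polynomial: μ^2 + 2μ = μ(μ + 2), so the eigenvalues are -2, 0.
μ=-2: eigenvector (4, 1).
μ=0: eigenvector (3, 1).
P = [[4, 3], [1, 1]], D = diag(-2, 0), P⁻¹ = [[1, -3], [-1, 4]].
T³ = P·diag(-8, 0)·P⁻¹ = [[-32, 96], [-8, 24]].
The requested entry is -32.

-32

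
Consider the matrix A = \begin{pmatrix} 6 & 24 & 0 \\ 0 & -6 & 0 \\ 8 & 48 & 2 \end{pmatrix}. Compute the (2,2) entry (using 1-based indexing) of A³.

-216

Characteristic polynomial: λ^3 - 2λ^2 - 36λ + 72 = (λ - 6)(λ - 2)(λ + 6), so the eigenvalues are -6, 2, 6.
λ=6: eigenvector (1, 0, 2).
λ=2: eigenvector (0, 0, 1).
λ=-6: eigenvector (-2, 1, -4).
P = [[1, 0, -2], [0, 0, 1], [2, 1, -4]], D = diag(6, 2, -6), P⁻¹ = [[1, 2, 0], [-2, 0, 1], [0, 1, 0]].
A³ = P·diag(216, 8, -216)·P⁻¹ = [[216, 864, 0], [0, -216, 0], [416, 1728, 8]].
The requested entry is -216.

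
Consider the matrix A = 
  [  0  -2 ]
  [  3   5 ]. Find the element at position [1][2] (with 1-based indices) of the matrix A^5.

-422

Characteristic polynomial: s^2 - 5s + 6 = (s - 3)(s - 2), so the eigenvalues are 2, 3.
s=3: eigenvector (-2, 3).
s=2: eigenvector (-1, 1).
P = [[-2, -1], [3, 1]], D = diag(3, 2), P⁻¹ = [[1, 1], [-3, -2]].
A⁵ = P·diag(243, 32)·P⁻¹ = [[-390, -422], [633, 665]].
The requested entry is -422.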